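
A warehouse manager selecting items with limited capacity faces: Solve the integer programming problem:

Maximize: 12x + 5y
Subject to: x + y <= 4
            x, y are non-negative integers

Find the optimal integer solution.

Objective: 12x + 5y, constraint: x + y <= 4
Coefficient of x is 12 >= coefficient of y is 5, so allocate the entire budget to x.
Optimal: x = 4, y = 0, value = 48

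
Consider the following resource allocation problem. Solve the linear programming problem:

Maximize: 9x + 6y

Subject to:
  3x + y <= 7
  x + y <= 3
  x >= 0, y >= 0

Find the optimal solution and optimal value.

Feasible vertices: (0, 0), (0, 3), (2, 1), (7/3, 0)
Objective 9x + 6y at each:
  (0, 0): 0
  (0, 3): 18
  (2, 1): 24
  (7/3, 0): 21
Maximum is 24 at (2, 1).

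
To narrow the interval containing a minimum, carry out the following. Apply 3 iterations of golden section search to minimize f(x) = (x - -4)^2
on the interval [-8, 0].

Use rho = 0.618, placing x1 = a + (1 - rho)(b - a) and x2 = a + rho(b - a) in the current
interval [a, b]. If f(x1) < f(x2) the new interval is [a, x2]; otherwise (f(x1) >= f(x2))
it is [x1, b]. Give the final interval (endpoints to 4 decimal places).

Golden section search for min of f(x) = (x - -4)^2 on [-8, 0].
Each step: x1 = a + (1 - rho)(b - a), x2 = a + rho(b - a); if f(x1) < f(x2) keep [a, x2], otherwise keep [x1, b].
Step 1: [-8.0000, 0.0000], x1=-4.9440 (f=0.8911), x2=-3.0560 (f=0.8911); f(x1) = f(x2) (tie, not '<') => keep [-4.9440, 0.0000]
Step 2: [-4.9440, 0.0000], x1=-3.0554 (f=0.8923), x2=-1.8886 (f=4.4580); f(x1) < f(x2) => keep [-4.9440, -1.8886]
Step 3: [-4.9440, -1.8886], x1=-3.7768 (f=0.0498), x2=-3.0558 (f=0.8916); f(x1) < f(x2) => keep [-4.9440, -3.0558]
Final interval: [-4.9440, -3.0558]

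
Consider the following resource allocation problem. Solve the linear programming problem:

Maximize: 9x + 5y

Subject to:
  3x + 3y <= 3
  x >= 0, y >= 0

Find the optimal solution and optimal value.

The feasible region has vertices at [(0, 0), (1, 0), (0, 1)].
Checking objective 9x + 5y at each vertex:
  (0, 0): 9*0 + 5*0 = 0
  (1, 0): 9*1 + 5*0 = 9
  (0, 1): 9*0 + 5*1 = 5
Maximum is 9 at (1, 0).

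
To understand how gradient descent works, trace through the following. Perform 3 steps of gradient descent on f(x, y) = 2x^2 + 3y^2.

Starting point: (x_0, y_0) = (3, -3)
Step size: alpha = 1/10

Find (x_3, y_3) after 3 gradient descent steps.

f(x,y) = 2x^2 + 3y^2
grad_x = 4x + 0y, grad_y = 6y + 0x
Step 1: grad = (12, -18), (9/5, -6/5)
Step 2: grad = (36/5, -36/5), (27/25, -12/25)
Step 3: grad = (108/25, -72/25), (81/125, -24/125)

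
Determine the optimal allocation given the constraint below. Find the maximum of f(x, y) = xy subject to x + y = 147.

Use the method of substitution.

Substitute y = 147 - x into f(x,y) = xy:
g(x) = x(147 - x) = 147x - x^2
g'(x) = 147 - 2x = 0  =>  x = 147/2
y = 147 - 147/2 = 147/2
Maximum value = (147/2) * (147/2) = 21609/4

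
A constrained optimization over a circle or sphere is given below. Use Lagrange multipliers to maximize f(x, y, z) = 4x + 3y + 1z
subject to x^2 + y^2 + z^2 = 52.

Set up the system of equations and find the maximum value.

Lagrange conditions: 4 = 2*lambda*x, 3 = 2*lambda*y, 1 = 2*lambda*z
So x:4 = y:3 = z:1, i.e. x = 4t, y = 3t, z = 1t
Constraint: t^2*(4^2 + 3^2 + 1^2) = 52
  t^2 * 26 = 52  =>  t = sqrt(2)
Maximum = 4*4t + 3*3t + 1*1t = 26*sqrt(2) = sqrt(1352)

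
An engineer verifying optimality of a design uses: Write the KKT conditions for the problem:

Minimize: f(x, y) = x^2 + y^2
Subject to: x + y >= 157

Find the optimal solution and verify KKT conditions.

KKT conditions for min x^2 + y^2 s.t. x + y >= 157:
Stationarity: 2x = mu, 2y = mu
So x = y = mu/2.
Complementary slackness: mu*(x + y - 157) = 0
Primal feasibility: x + y >= 157; dual feasibility: mu >= 0
If mu = 0 then x = y = 0, but 0 + 0 < 157 is infeasible, so the constraint is active.
Constraint active: x + y = 2*(mu/2) = 157 => mu = 157
x = y = 157/2, f = 24649/2
Verify: stationarity 2*(157/2) = 157 = mu; primal 157/2 + 157/2 = 157 >= 157; dual mu = 157 >= 0; complementary slackness 157*(157 - 157) = 0. All KKT conditions hold.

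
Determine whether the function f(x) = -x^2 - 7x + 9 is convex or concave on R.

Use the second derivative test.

f(x) = -x^2 - 7x + 9
f'(x) = -2x - 7
f''(x) = -2
Since f''(x) = -2 < 0 for all x, f is concave on R.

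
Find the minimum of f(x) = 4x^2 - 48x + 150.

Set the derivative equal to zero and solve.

f(x) = 4x^2 - 48x + 150
f'(x) = 8x + (-48) = 0
x = 48/8 = 6
f(6) = 6
Since f''(x) = 8 > 0, this is a minimum.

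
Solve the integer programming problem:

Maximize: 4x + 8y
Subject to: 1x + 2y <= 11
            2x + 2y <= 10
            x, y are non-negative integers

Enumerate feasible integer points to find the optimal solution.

Constraint 1: 1x + 2y <= 11
Constraint 2: 2x + 2y <= 10
Feasible x range (need y >= 0): 0 <= x <= min(11/1, 10/2) => x in {0, ..., 5}.
Enumerate feasible integer points row by row (the coefficient of y is 8 > 0, so for each x the largest feasible y gives the best value):
  x = 0: y <= min((11 - 1*0)/2, (10 - 2*0)/2) => y in {0, ..., 5}; best 4*0 + 8*5 = 40
  x = 1: y <= min((11 - 1*1)/2, (10 - 2*1)/2) => y in {0, ..., 4}; best 4*1 + 8*4 = 36
  x = 2: y <= min((11 - 1*2)/2, (10 - 2*2)/2) => y in {0, ..., 3}; best 4*2 + 8*3 = 32
  x = 3: y <= min((11 - 1*3)/2, (10 - 2*3)/2) => y in {0, ..., 2}; best 4*3 + 8*2 = 28
  x = 4: y <= min((11 - 1*4)/2, (10 - 2*4)/2) => y in {0, ..., 1}; best 4*4 + 8*1 = 24
  x = 5: y <= min((11 - 1*5)/2, (10 - 2*5)/2) => y in {0}; best 4*5 + 8*0 = 20
The maximum 4x + 8y = 40 is achieved at x = 0, y = 5.
Check: 1*0 + 2*5 = 10 <= 11 and 2*0 + 2*5 = 10 <= 10.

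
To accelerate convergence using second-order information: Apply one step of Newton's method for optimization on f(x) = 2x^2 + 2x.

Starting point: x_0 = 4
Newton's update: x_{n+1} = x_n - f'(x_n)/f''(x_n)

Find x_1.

f(x) = 2x^2 + 2x
f'(x) = 4x + (2), f''(x) = 4
Newton step: x_1 = x_0 - f'(x_0)/f''(x_0)
f'(4) = 18
x_1 = 4 - 18/4 = -1/2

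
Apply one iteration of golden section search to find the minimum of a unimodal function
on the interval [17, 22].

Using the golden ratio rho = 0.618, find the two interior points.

Golden section search on [17, 22].
Golden ratio rho = 0.618 (approx).
Interior points:
  x_1 = 17 + (1-0.618)*5 = 18.9100
  x_2 = 17 + 0.618*5 = 20.0900
Compare f(x_1) and f(x_2) to determine which subinterval to keep.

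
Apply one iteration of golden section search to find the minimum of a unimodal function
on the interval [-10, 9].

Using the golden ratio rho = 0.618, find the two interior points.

Golden section search on [-10, 9].
Golden ratio rho = 0.618 (approx).
Interior points:
  x_1 = -10 + (1-0.618)*19 = -2.7420
  x_2 = -10 + 0.618*19 = 1.7420
Compare f(x_1) and f(x_2) to determine which subinterval to keep.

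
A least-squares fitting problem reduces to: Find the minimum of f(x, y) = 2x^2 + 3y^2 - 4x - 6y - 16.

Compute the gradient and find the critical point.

f(x,y) = 2x^2 + 3y^2 - 4x - 6y - 16
df/dx = 4x + (-4) = 0  =>  x = 1
df/dy = 6y + (-6) = 0  =>  y = 1
f(1, 1) = 2*(1)^2 + 3*(1)^2 + -4*(1) + -6*(1) + -16 = -21
Hessian is diagonal with entries 4, 6 > 0, so this is a minimum.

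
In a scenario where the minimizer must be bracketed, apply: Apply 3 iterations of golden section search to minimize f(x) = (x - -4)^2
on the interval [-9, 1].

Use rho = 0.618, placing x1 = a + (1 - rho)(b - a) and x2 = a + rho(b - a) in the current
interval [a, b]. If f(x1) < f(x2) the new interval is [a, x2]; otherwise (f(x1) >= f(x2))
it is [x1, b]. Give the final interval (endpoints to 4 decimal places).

Golden section search for min of f(x) = (x - -4)^2 on [-9, 1].
Each step: x1 = a + (1 - rho)(b - a), x2 = a + rho(b - a); if f(x1) < f(x2) keep [a, x2], otherwise keep [x1, b].
Step 1: [-9.0000, 1.0000], x1=-5.1800 (f=1.3924), x2=-2.8200 (f=1.3924); f(x1) = f(x2) (tie, not '<') => keep [-5.1800, 1.0000]
Step 2: [-5.1800, 1.0000], x1=-2.8192 (f=1.3942), x2=-1.3608 (f=6.9656); f(x1) < f(x2) => keep [-5.1800, -1.3608]
Step 3: [-5.1800, -1.3608], x1=-3.7211 (f=0.0778), x2=-2.8197 (f=1.3931); f(x1) < f(x2) => keep [-5.1800, -2.8197]
Final interval: [-5.1800, -2.8197]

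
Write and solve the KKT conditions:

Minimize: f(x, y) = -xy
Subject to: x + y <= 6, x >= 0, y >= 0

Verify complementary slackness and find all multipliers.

Problem: min -xy s.t. x + y <= 6 (multiplier lambda), x >= 0 (mu_x), y >= 0 (mu_y)
KKT stationarity: -y + lambda - mu_x = 0, -x + lambda - mu_y = 0, with lambda, mu_x, mu_y >= 0
Complementary slackness: lambda*(x + y - 6) = 0, mu_x*x = 0, mu_y*y = 0
If lambda = 0: y = -mu_x <= 0 and x = -mu_y <= 0 force x = y = 0 with f = 0; but x = y = 3 is feasible with f = -9 < 0, so this is not the minimum. Hence lambda > 0 and x + y = 6.
Try x > 0, y > 0 (so mu_x = mu_y = 0): y = lambda, x = lambda => x = y = lambda
x + y = 6 => 2*lambda = 6 => lambda = 3
x* = y* = 3 > 0, consistent with mu_x = mu_y = 0.
(Any feasible point with x = 0 or y = 0 has f = 0 > -9, so the minimum is not on those boundaries.)
min(-xy) = -9 (i.e. max xy = 9)
Multipliers: lambda = 3, mu_x = 0, mu_y = 0
Complementary slackness: lambda*(x + y - 6) = 3*(3 + 3 - 6) = 0, mu_x*x = 0*3 = 0, mu_y*y = 0*3 = 0. Satisfied.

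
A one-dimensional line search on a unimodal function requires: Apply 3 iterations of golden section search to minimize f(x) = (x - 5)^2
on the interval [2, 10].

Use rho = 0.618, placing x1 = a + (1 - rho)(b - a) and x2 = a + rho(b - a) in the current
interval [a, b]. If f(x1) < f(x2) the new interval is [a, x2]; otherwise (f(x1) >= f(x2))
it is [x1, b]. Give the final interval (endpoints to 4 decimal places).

Golden section search for min of f(x) = (x - 5)^2 on [2, 10].
Each step: x1 = a + (1 - rho)(b - a), x2 = a + rho(b - a); if f(x1) < f(x2) keep [a, x2], otherwise keep [x1, b].
Step 1: [2.0000, 10.0000], x1=5.0560 (f=0.0031), x2=6.9440 (f=3.7791); f(x1) < f(x2) => keep [2.0000, 6.9440]
Step 2: [2.0000, 6.9440], x1=3.8886 (f=1.2352), x2=5.0554 (f=0.0031); f(x1) > f(x2) => keep [3.8886, 6.9440]
Step 3: [3.8886, 6.9440], x1=5.0558 (f=0.0031), x2=5.7768 (f=0.6035); f(x1) < f(x2) => keep [3.8886, 5.7768]
Final interval: [3.8886, 5.7768]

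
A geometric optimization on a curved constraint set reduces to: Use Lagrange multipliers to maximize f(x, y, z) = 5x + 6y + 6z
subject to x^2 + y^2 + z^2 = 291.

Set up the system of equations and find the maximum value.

Lagrange conditions: 5 = 2*lambda*x, 6 = 2*lambda*y, 6 = 2*lambda*z
So x:5 = y:6 = z:6, i.e. x = 5t, y = 6t, z = 6t
Constraint: t^2*(5^2 + 6^2 + 6^2) = 291
  t^2 * 97 = 291  =>  t = sqrt(3)
Maximum = 5*5t + 6*6t + 6*6t = 97*sqrt(3) = sqrt(28227)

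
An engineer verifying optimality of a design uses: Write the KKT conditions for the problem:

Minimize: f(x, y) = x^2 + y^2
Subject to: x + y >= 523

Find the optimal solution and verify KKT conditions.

KKT conditions for min x^2 + y^2 s.t. x + y >= 523:
Stationarity: 2x = mu, 2y = mu
So x = y = mu/2.
Complementary slackness: mu*(x + y - 523) = 0
Primal feasibility: x + y >= 523; dual feasibility: mu >= 0
If mu = 0 then x = y = 0, but 0 + 0 < 523 is infeasible, so the constraint is active.
Constraint active: x + y = 2*(mu/2) = 523 => mu = 523
x = y = 523/2, f = 273529/2
Verify: stationarity 2*(523/2) = 523 = mu; primal 523/2 + 523/2 = 523 >= 523; dual mu = 523 >= 0; complementary slackness 523*(523 - 523) = 0. All KKT conditions hold.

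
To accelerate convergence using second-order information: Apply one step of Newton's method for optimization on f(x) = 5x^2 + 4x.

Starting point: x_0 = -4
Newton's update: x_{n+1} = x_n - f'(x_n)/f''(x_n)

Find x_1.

f(x) = 5x^2 + 4x
f'(x) = 10x + (4), f''(x) = 10
Newton step: x_1 = x_0 - f'(x_0)/f''(x_0)
f'(-4) = -36
x_1 = -4 - -36/10 = -2/5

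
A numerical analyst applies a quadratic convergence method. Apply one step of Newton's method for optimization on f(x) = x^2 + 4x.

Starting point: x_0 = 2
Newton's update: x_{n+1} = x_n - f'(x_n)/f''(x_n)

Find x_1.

f(x) = x^2 + 4x
f'(x) = 2x + (4), f''(x) = 2
Newton step: x_1 = x_0 - f'(x_0)/f''(x_0)
f'(2) = 8
x_1 = 2 - 8/2 = -2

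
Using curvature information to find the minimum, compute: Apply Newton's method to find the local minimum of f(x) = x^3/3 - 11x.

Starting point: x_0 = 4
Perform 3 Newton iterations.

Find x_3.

f(x) = x^3/3 - 11x
f'(x) = x^2 - 11, f''(x) = 2x
Newton update: x_{n+1} = x_n - (x_n^2 - 11)/(2*x_n)
Step 1: x_0 = 4, f'=5, f''=8, x_1 = 27/8
Step 2: x_1 = 27/8, f'=25/64, f''=27/4, x_2 = 1433/432
Step 3: x_2 = 1433/432, f'=625/186624, f''=1433/216, x_3 = 4106353/1238112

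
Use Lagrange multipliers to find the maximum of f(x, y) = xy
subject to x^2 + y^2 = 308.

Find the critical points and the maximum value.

Lagrange conditions: y = 2*lambda*x and x = 2*lambda*y
If x = 0 then y = 0, violating the constraint, so x, y != 0.
Dividing: y/x = x/y => x^2 = y^2 => y = x or y = -x
Constraint: 2x^2 = 308 => x^2 = 154 => x = +/-sqrt(154)
Critical points: (sqrt(154), sqrt(154)), (-sqrt(154), -sqrt(154)), (sqrt(154), -sqrt(154)), (-sqrt(154), sqrt(154))
  y = x:  xy = x^2 = 154  at (sqrt(154), sqrt(154)) and (-sqrt(154), -sqrt(154))
  y = -x: xy = -x^2 = -154 at (sqrt(154), -sqrt(154)) and (-sqrt(154), sqrt(154))
Maximum xy = 154 at (sqrt(154), sqrt(154)) and (-sqrt(154), -sqrt(154))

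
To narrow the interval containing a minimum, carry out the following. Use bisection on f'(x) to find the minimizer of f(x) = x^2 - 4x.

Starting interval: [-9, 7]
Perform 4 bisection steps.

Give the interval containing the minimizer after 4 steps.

Finding critical point of f(x) = x^2 - 4x using bisection on f'(x) = 2x + -4.
f'(x) = 0 when x = 2.
Starting interval: [-9, 7]
Step 1: mid = -1, f'(mid) = -6, new interval = [-1, 7]
Step 2: mid = 3, f'(mid) = 2, new interval = [-1, 3]
Step 3: mid = 1, f'(mid) = -2, new interval = [1, 3]
Step 4: mid = 2, f'(mid) = 0, new interval = [2, 2]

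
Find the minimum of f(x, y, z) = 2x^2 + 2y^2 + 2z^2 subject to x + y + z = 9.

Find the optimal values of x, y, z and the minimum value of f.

Using Lagrange multipliers on f = 2x^2 + 2y^2 + 2z^2 with constraint x + y + z = 9:
Conditions: 2*2*x = lambda, 2*2*y = lambda, 2*2*z = lambda
So x = lambda/4, y = lambda/4, z = lambda/4
Substituting into constraint: lambda * (3/4) = 9
lambda = 12
x = 3, y = 3, z = 3
Minimum value = 54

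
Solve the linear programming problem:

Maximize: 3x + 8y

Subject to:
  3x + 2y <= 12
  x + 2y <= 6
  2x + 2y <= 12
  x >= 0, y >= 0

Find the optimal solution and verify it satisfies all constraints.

Feasible vertices: (0, 0), (0, 3), (3, 3/2), (4, 0)
Objective 3x + 8y at each vertex:
  (0, 0): 0
  (0, 3): 24
  (3, 3/2): 21
  (4, 0): 12
Maximum is 24 at (0, 3).
Verify constraints at (x, y) = (0, 3):
  3*0 + 2*3 = 6 <= 12
  1*0 + 2*3 = 6 <= 6 (active)
  2*0 + 2*3 = 6 <= 12
  x = 0 >= 0, y = 3 >= 0. All constraints satisfied.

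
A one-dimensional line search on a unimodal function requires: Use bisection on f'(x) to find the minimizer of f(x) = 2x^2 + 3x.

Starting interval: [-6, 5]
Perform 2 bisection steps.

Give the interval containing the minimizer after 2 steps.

Finding critical point of f(x) = 2x^2 + 3x using bisection on f'(x) = 4x + 3.
f'(x) = 0 when x = -3/4.
Starting interval: [-6, 5]
Step 1: mid = -1/2, f'(mid) = 1, new interval = [-6, -1/2]
Step 2: mid = -13/4, f'(mid) = -10, new interval = [-13/4, -1/2]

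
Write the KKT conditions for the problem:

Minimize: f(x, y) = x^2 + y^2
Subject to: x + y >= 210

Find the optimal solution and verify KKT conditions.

KKT conditions for min x^2 + y^2 s.t. x + y >= 210:
Stationarity: 2x = mu, 2y = mu
So x = y = mu/2.
Complementary slackness: mu*(x + y - 210) = 0
Primal feasibility: x + y >= 210; dual feasibility: mu >= 0
If mu = 0 then x = y = 0, but 0 + 0 < 210 is infeasible, so the constraint is active.
Constraint active: x + y = 2*(mu/2) = 210 => mu = 210
x = y = 105, f = 22050
Verify: stationarity 2*105 = 210 = mu; primal 105 + 105 = 210 >= 210; dual mu = 210 >= 0; complementary slackness 210*(210 - 210) = 0. All KKT conditions hold.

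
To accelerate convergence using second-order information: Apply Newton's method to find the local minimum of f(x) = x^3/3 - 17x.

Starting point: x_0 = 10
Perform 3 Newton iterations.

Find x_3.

f(x) = x^3/3 - 17x
f'(x) = x^2 - 17, f''(x) = 2x
Newton update: x_{n+1} = x_n - (x_n^2 - 17)/(2*x_n)
Step 1: x_0 = 10, f'=83, f''=20, x_1 = 117/20
Step 2: x_1 = 117/20, f'=6889/400, f''=117/10, x_2 = 20489/4680
Step 3: x_2 = 20489/4680, f'=47458321/21902400, f''=20489/2340, x_3 = 792139921/191777040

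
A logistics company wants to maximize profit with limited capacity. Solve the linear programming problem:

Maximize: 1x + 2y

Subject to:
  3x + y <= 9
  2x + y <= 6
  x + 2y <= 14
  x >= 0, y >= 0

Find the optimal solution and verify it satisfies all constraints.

Feasible vertices: (0, 0), (0, 6), (3, 0)
Objective 1x + 2y at each vertex:
  (0, 0): 0
  (0, 6): 12
  (3, 0): 3
Maximum is 12 at (0, 6).
Verify constraints at (x, y) = (0, 6):
  3*0 + 1*6 = 6 <= 9
  2*0 + 1*6 = 6 <= 6 (active)
  1*0 + 2*6 = 12 <= 14
  x = 0 >= 0, y = 6 >= 0. All constraints satisfied.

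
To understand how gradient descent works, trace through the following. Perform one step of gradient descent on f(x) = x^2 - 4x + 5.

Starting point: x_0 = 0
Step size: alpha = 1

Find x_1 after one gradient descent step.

f(x) = x^2 - 4x + 5
f'(x) = 2x - 4
f'(0) = 2*0 + (-4) = -4
x_1 = x_0 - alpha * f'(x_0) = 0 - 1 * -4 = 4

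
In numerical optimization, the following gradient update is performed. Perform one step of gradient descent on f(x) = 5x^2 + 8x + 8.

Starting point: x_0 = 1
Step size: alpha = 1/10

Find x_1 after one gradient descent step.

f(x) = 5x^2 + 8x + 8
f'(x) = 10x + 8
f'(1) = 10*1 + (8) = 18
x_1 = x_0 - alpha * f'(x_0) = 1 - 1/10 * 18 = -4/5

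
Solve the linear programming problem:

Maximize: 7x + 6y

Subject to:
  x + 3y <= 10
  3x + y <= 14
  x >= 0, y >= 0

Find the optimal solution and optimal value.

Feasible vertices: (0, 0), (0, 10/3), (4, 2), (14/3, 0)
Objective 7x + 6y at each:
  (0, 0): 0
  (0, 10/3): 20
  (4, 2): 40
  (14/3, 0): 98/3
Maximum is 40 at (4, 2).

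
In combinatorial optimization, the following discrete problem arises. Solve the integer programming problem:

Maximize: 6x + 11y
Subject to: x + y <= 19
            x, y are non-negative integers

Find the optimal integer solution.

Objective: 6x + 11y, constraint: x + y <= 19
Coefficient of y is 11 > coefficient of x is 6, so allocate the entire budget to y.
Optimal: x = 0, y = 19, value = 209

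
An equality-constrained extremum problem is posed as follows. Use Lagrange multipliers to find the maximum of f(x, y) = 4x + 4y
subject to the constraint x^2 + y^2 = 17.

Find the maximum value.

Set up Lagrange conditions: grad f = lambda * grad g
  4 = 2*lambda*x
  4 = 2*lambda*y
From these: x/y = 4/4, so x = 4t, y = 4t for some t.
Substitute into constraint: (4t)^2 + (4t)^2 = 17
  t^2 * 32 = 17
  t = sqrt(17/32)
Maximum = 4*x + 4*y = (4^2 + 4^2)*t = 32 * sqrt(17/32) = sqrt(544)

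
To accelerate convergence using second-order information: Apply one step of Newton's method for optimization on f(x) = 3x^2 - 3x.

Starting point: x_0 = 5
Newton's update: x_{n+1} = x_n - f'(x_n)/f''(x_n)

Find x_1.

f(x) = 3x^2 - 3x
f'(x) = 6x + (-3), f''(x) = 6
Newton step: x_1 = x_0 - f'(x_0)/f''(x_0)
f'(5) = 27
x_1 = 5 - 27/6 = 1/2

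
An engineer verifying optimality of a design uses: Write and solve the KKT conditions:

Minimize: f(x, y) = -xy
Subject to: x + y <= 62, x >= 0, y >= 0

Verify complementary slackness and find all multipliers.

Problem: min -xy s.t. x + y <= 62 (multiplier lambda), x >= 0 (mu_x), y >= 0 (mu_y)
KKT stationarity: -y + lambda - mu_x = 0, -x + lambda - mu_y = 0, with lambda, mu_x, mu_y >= 0
Complementary slackness: lambda*(x + y - 62) = 0, mu_x*x = 0, mu_y*y = 0
If lambda = 0: y = -mu_x <= 0 and x = -mu_y <= 0 force x = y = 0 with f = 0; but x = y = 31 is feasible with f = -961 < 0, so this is not the minimum. Hence lambda > 0 and x + y = 62.
Try x > 0, y > 0 (so mu_x = mu_y = 0): y = lambda, x = lambda => x = y = lambda
x + y = 62 => 2*lambda = 62 => lambda = 31
x* = y* = 31 > 0, consistent with mu_x = mu_y = 0.
(Any feasible point with x = 0 or y = 0 has f = 0 > -961, so the minimum is not on those boundaries.)
min(-xy) = -961 (i.e. max xy = 961)
Multipliers: lambda = 31, mu_x = 0, mu_y = 0
Complementary slackness: lambda*(x + y - 62) = 31*(31 + 31 - 62) = 0, mu_x*x = 0*31 = 0, mu_y*y = 0*31 = 0. Satisfied.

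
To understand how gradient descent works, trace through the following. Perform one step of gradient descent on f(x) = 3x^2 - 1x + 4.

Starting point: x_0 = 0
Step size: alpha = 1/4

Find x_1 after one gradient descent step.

f(x) = 3x^2 - 1x + 4
f'(x) = 6x - 1
f'(0) = 6*0 + (-1) = -1
x_1 = x_0 - alpha * f'(x_0) = 0 - 1/4 * -1 = 1/4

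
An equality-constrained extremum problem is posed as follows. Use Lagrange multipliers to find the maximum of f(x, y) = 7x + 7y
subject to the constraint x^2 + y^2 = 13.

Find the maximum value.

Set up Lagrange conditions: grad f = lambda * grad g
  7 = 2*lambda*x
  7 = 2*lambda*y
From these: x/y = 7/7, so x = 7t, y = 7t for some t.
Substitute into constraint: (7t)^2 + (7t)^2 = 13
  t^2 * 98 = 13
  t = sqrt(13/98)
Maximum = 7*x + 7*y = (7^2 + 7^2)*t = 98 * sqrt(13/98) = sqrt(1274)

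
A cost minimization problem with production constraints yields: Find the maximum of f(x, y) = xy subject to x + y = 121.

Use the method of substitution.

Substitute y = 121 - x into f(x,y) = xy:
g(x) = x(121 - x) = 121x - x^2
g'(x) = 121 - 2x = 0  =>  x = 121/2
y = 121 - 121/2 = 121/2
Maximum value = (121/2) * (121/2) = 14641/4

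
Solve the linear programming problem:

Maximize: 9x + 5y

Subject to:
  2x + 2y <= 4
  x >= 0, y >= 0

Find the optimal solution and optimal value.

The feasible region has vertices at [(0, 0), (2, 0), (0, 2)].
Checking objective 9x + 5y at each vertex:
  (0, 0): 9*0 + 5*0 = 0
  (2, 0): 9*2 + 5*0 = 18
  (0, 2): 9*0 + 5*2 = 10
Maximum is 18 at (2, 0).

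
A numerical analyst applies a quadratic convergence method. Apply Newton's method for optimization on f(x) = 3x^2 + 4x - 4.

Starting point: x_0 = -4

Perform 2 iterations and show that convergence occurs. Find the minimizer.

f(x) = 3x^2 + 4x - 4, f'(x) = 6x + (4), f''(x) = 6
Step 1: f'(-4) = -20, x_1 = -4 - -20/6 = -2/3
Step 2: f'(-2/3) = 0, x_2 = -2/3 (converged)
Newton's method converges in 1 step for quadratics.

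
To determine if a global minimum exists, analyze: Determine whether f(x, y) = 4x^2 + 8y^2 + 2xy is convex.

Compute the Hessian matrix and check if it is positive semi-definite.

f(x,y) = 4x^2 + 8y^2 + 2xy
Hessian H = [[8, 2], [2, 16]]
trace(H) = 24, det(H) = 124
Eigenvalues: (24 +/- sqrt(80)) / 2 = 16.47, 7.528
Since both eigenvalues > 0, f is convex.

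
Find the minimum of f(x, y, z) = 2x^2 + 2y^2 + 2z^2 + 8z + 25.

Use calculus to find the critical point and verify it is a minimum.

f(x,y,z) = 2x^2 + 2y^2 + 2z^2 + 8z + 25
df/dx = 4x + (0) = 0 => x = 0
df/dy = 4y + (0) = 0 => y = 0
df/dz = 4z + (8) = 0 => z = -2
f(0,0,-2) = 2*(0)^2 + 2*(0)^2 + 2*(-2)^2 + 8*(-2) + 25 = 17
Hessian is diagonal with entries 4, 4, 4 > 0, confirmed minimum.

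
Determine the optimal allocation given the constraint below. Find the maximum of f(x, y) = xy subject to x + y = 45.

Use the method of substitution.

Substitute y = 45 - x into f(x,y) = xy:
g(x) = x(45 - x) = 45x - x^2
g'(x) = 45 - 2x = 0  =>  x = 45/2
y = 45 - 45/2 = 45/2
Maximum value = (45/2) * (45/2) = 2025/4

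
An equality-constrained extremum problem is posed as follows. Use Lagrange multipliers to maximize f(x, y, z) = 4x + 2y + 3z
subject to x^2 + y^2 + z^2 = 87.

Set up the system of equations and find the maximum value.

Lagrange conditions: 4 = 2*lambda*x, 2 = 2*lambda*y, 3 = 2*lambda*z
So x:4 = y:2 = z:3, i.e. x = 4t, y = 2t, z = 3t
Constraint: t^2*(4^2 + 2^2 + 3^2) = 87
  t^2 * 29 = 87  =>  t = sqrt(3)
Maximum = 4*4t + 2*2t + 3*3t = 29*sqrt(3) = sqrt(2523)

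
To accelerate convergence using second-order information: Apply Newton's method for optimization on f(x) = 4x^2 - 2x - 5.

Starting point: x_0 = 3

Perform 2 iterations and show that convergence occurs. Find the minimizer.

f(x) = 4x^2 - 2x - 5, f'(x) = 8x + (-2), f''(x) = 8
Step 1: f'(3) = 22, x_1 = 3 - 22/8 = 1/4
Step 2: f'(1/4) = 0, x_2 = 1/4 (converged)
Newton's method converges in 1 step for quadratics.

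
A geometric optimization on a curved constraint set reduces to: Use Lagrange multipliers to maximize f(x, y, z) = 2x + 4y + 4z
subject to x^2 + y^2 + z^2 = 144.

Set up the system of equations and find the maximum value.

Lagrange conditions: 2 = 2*lambda*x, 4 = 2*lambda*y, 4 = 2*lambda*z
So x:2 = y:4 = z:4, i.e. x = 2t, y = 4t, z = 4t
Constraint: t^2*(2^2 + 4^2 + 4^2) = 144
  t^2 * 36 = 144  =>  t = sqrt(4)
Maximum = 2*2t + 4*4t + 4*4t = 36*sqrt(4) = 72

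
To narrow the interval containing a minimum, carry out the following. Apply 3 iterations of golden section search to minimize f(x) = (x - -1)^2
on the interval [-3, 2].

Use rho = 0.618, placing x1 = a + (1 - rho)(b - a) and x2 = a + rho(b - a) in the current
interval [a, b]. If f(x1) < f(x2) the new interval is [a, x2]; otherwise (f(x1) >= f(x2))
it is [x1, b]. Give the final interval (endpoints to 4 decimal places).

Golden section search for min of f(x) = (x - -1)^2 on [-3, 2].
Each step: x1 = a + (1 - rho)(b - a), x2 = a + rho(b - a); if f(x1) < f(x2) keep [a, x2], otherwise keep [x1, b].
Step 1: [-3.0000, 2.0000], x1=-1.0900 (f=0.0081), x2=0.0900 (f=1.1881); f(x1) < f(x2) => keep [-3.0000, 0.0900]
Step 2: [-3.0000, 0.0900], x1=-1.8196 (f=0.6718), x2=-1.0904 (f=0.0082); f(x1) > f(x2) => keep [-1.8196, 0.0900]
Step 3: [-1.8196, 0.0900], x1=-1.0901 (f=0.0081), x2=-0.6395 (f=0.1300); f(x1) < f(x2) => keep [-1.8196, -0.6395]
Final interval: [-1.8196, -0.6395]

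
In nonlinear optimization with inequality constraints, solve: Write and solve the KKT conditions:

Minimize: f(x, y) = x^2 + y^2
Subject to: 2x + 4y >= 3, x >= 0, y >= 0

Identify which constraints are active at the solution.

KKT conditions for min x^2 + y^2 s.t. 2x + 4y >= 3, x >= 0, y >= 0:
Stationarity: 2x = mu*2 + mu_x, 2y = mu*4 + mu_y, with mu, mu_x, mu_y >= 0
Complementary slackness: mu*(2x + 4y - 3) = 0, mu_x*x = 0, mu_y*y = 0
(0, 0) is infeasible (2*0 + 4*0 < 3), so if mu = 0 stationarity would force x = mu_x/2 >= 0, y = mu_y/2 >= 0 with mu_x*x = mu_y*y = 0, i.e. x = y = 0: contradiction. Hence mu > 0 and 2x + 4y = 3 is active.
Try x > 0, y > 0 (so mu_x = mu_y = 0): x = 2*mu/2, y = 4*mu/2
Substitute: 2*(2*mu/2) + 4*(4*mu/2) = 3
  mu*20/2 = 3 => mu = 3/10
x* = 3/10 > 0, y* = 3/5 > 0, consistent with mu_x = mu_y = 0.
f is convex and the constraints are linear, so this KKT point is the global minimum.
f* = 9/20
Active constraints: 2x + 4y >= 3 (holds with equality, mu = 3/10 > 0); x >= 0 and y >= 0 are inactive (mu_x = mu_y = 0).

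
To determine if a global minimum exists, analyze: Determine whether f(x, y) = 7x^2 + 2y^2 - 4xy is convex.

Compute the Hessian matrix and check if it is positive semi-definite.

f(x,y) = 7x^2 + 2y^2 - 4xy
Hessian H = [[14, -4], [-4, 4]]
trace(H) = 18, det(H) = 40
Eigenvalues: (18 +/- sqrt(164)) / 2 = 15.4, 2.597
Since both eigenvalues > 0, f is convex.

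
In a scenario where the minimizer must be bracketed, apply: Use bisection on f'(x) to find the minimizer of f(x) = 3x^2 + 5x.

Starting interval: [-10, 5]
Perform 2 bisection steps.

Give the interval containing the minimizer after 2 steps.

Finding critical point of f(x) = 3x^2 + 5x using bisection on f'(x) = 6x + 5.
f'(x) = 0 when x = -5/6.
Starting interval: [-10, 5]
Step 1: mid = -5/2, f'(mid) = -10, new interval = [-5/2, 5]
Step 2: mid = 5/4, f'(mid) = 25/2, new interval = [-5/2, 5/4]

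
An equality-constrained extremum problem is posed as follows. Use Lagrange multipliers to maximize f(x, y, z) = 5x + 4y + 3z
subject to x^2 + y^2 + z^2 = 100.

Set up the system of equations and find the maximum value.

Lagrange conditions: 5 = 2*lambda*x, 4 = 2*lambda*y, 3 = 2*lambda*z
So x:5 = y:4 = z:3, i.e. x = 5t, y = 4t, z = 3t
Constraint: t^2*(5^2 + 4^2 + 3^2) = 100
  t^2 * 50 = 100  =>  t = sqrt(2)
Maximum = 5*5t + 4*4t + 3*3t = 50*sqrt(2) = sqrt(5000)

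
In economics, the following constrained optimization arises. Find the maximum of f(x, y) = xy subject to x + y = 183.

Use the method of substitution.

Substitute y = 183 - x into f(x,y) = xy:
g(x) = x(183 - x) = 183x - x^2
g'(x) = 183 - 2x = 0  =>  x = 183/2
y = 183 - 183/2 = 183/2
Maximum value = (183/2) * (183/2) = 33489/4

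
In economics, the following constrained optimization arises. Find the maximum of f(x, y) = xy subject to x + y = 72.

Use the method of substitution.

Substitute y = 72 - x into f(x,y) = xy:
g(x) = x(72 - x) = 72x - x^2
g'(x) = 72 - 2x = 0  =>  x = 36
y = 72 - 36 = 36
Maximum value = 36 * 36 = 1296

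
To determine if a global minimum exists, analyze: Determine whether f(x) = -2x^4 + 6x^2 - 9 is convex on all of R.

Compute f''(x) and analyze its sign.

f(x) = -2x^4 + 6x^2 - 9
f'(x) = -8x^3 + 12x
f''(x) = -24x^2 + 12
f''(x) = -24x^2 + 12 -> -inf as |x| -> inf
Therefore, f is not globally convex on R.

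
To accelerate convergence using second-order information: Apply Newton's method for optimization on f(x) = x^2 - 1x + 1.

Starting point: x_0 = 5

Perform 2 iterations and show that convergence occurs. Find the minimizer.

f(x) = x^2 - 1x + 1, f'(x) = 2x + (-1), f''(x) = 2
Step 1: f'(5) = 9, x_1 = 5 - 9/2 = 1/2
Step 2: f'(1/2) = 0, x_2 = 1/2 (converged)
Newton's method converges in 1 step for quadratics.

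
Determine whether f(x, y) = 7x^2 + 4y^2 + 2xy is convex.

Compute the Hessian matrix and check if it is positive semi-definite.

f(x,y) = 7x^2 + 4y^2 + 2xy
Hessian H = [[14, 2], [2, 8]]
trace(H) = 22, det(H) = 108
Eigenvalues: (22 +/- sqrt(52)) / 2 = 14.61, 7.394
Since both eigenvalues > 0, f is convex.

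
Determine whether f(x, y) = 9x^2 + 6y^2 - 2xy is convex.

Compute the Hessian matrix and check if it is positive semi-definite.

f(x,y) = 9x^2 + 6y^2 - 2xy
Hessian H = [[18, -2], [-2, 12]]
trace(H) = 30, det(H) = 212
Eigenvalues: (30 +/- sqrt(52)) / 2 = 18.61, 11.39
Since both eigenvalues > 0, f is convex.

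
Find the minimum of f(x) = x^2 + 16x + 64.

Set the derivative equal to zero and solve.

f(x) = x^2 + 16x + 64
f'(x) = 2x + (16) = 0
x = -16/2 = -8
f(-8) = 0
Since f''(x) = 2 > 0, this is a minimum.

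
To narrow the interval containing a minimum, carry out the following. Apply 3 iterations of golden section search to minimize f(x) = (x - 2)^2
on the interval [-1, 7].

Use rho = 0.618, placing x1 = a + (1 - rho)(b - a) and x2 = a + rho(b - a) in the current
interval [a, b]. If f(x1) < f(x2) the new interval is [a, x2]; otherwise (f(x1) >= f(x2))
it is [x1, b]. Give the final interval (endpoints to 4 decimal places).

Golden section search for min of f(x) = (x - 2)^2 on [-1, 7].
Each step: x1 = a + (1 - rho)(b - a), x2 = a + rho(b - a); if f(x1) < f(x2) keep [a, x2], otherwise keep [x1, b].
Step 1: [-1.0000, 7.0000], x1=2.0560 (f=0.0031), x2=3.9440 (f=3.7791); f(x1) < f(x2) => keep [-1.0000, 3.9440]
Step 2: [-1.0000, 3.9440], x1=0.8886 (f=1.2352), x2=2.0554 (f=0.0031); f(x1) > f(x2) => keep [0.8886, 3.9440]
Step 3: [0.8886, 3.9440], x1=2.0558 (f=0.0031), x2=2.7768 (f=0.6035); f(x1) < f(x2) => keep [0.8886, 2.7768]
Final interval: [0.8886, 2.7768]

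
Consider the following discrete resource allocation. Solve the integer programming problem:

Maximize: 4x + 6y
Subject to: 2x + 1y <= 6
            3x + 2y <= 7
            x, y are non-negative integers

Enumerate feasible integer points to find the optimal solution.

Constraint 1: 2x + 1y <= 6
Constraint 2: 3x + 2y <= 7
Feasible x range (need y >= 0): 0 <= x <= min(6/2, 7/3) => x in {0, ..., 2}.
Enumerate feasible integer points row by row (the coefficient of y is 6 > 0, so for each x the largest feasible y gives the best value):
  x = 0: y <= min((6 - 2*0)/1, (7 - 3*0)/2) => y in {0, ..., 3}; best 4*0 + 6*3 = 18
  x = 1: y <= min((6 - 2*1)/1, (7 - 3*1)/2) => y in {0, ..., 2}; best 4*1 + 6*2 = 16
  x = 2: y <= min((6 - 2*2)/1, (7 - 3*2)/2) => y in {0}; best 4*2 + 6*0 = 8
The maximum 4x + 6y = 18 is achieved at x = 0, y = 3.
Check: 2*0 + 1*3 = 3 <= 6 and 3*0 + 2*3 = 6 <= 7.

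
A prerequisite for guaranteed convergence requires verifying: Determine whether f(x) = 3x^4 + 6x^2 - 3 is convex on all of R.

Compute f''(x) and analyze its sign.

f(x) = 3x^4 + 6x^2 - 3
f'(x) = 12x^3 + 12x
f''(x) = 36x^2 + 12
f''(x) = 36x^2 + 12 >= 12 > 0 for all x
Therefore, f is convex on R.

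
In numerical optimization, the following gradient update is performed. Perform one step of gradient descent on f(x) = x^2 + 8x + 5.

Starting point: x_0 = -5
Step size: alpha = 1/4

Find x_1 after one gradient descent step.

f(x) = x^2 + 8x + 5
f'(x) = 2x + 8
f'(-5) = 2*-5 + (8) = -2
x_1 = x_0 - alpha * f'(x_0) = -5 - 1/4 * -2 = -9/2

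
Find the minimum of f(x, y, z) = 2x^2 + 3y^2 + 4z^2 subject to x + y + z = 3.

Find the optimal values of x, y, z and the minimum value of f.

Using Lagrange multipliers on f = 2x^2 + 3y^2 + 4z^2 with constraint x + y + z = 3:
Conditions: 2*2*x = lambda, 2*3*y = lambda, 2*4*z = lambda
So x = lambda/4, y = lambda/6, z = lambda/8
Substituting into constraint: lambda * (13/24) = 3
lambda = 72/13
x = 18/13, y = 12/13, z = 9/13
Minimum value = 108/13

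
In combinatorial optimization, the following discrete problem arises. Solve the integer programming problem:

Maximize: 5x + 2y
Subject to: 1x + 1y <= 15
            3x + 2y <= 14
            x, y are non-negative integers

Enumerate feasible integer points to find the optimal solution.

Constraint 1: 1x + 1y <= 15
Constraint 2: 3x + 2y <= 14
Feasible x range (need y >= 0): 0 <= x <= min(15/1, 14/3) => x in {0, ..., 4}.
Enumerate feasible integer points row by row (the coefficient of y is 2 > 0, so for each x the largest feasible y gives the best value):
  x = 0: y <= min((15 - 1*0)/1, (14 - 3*0)/2) => y in {0, ..., 7}; best 5*0 + 2*7 = 14
  x = 1: y <= min((15 - 1*1)/1, (14 - 3*1)/2) => y in {0, ..., 5}; best 5*1 + 2*5 = 15
  x = 2: y <= min((15 - 1*2)/1, (14 - 3*2)/2) => y in {0, ..., 4}; best 5*2 + 2*4 = 18
  x = 3: y <= min((15 - 1*3)/1, (14 - 3*3)/2) => y in {0, ..., 2}; best 5*3 + 2*2 = 19
  x = 4: y <= min((15 - 1*4)/1, (14 - 3*4)/2) => y in {0, ..., 1}; best 5*4 + 2*1 = 22
The maximum 5x + 2y = 22 is achieved at x = 4, y = 1.
Check: 1*4 + 1*1 = 5 <= 15 and 3*4 + 2*1 = 14 <= 14.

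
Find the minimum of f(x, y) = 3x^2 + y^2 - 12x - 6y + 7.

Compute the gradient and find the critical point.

f(x,y) = 3x^2 + y^2 - 12x - 6y + 7
df/dx = 6x + (-12) = 0  =>  x = 2
df/dy = 2y + (-6) = 0  =>  y = 3
f(2, 3) = 3*(2)^2 + 1*(3)^2 + -12*(2) + -6*(3) + 7 = -14
Hessian is diagonal with entries 6, 2 > 0, so this is a minimum.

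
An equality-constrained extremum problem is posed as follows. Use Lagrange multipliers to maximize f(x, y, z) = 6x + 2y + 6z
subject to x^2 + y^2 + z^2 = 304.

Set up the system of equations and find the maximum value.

Lagrange conditions: 6 = 2*lambda*x, 2 = 2*lambda*y, 6 = 2*lambda*z
So x:6 = y:2 = z:6, i.e. x = 6t, y = 2t, z = 6t
Constraint: t^2*(6^2 + 2^2 + 6^2) = 304
  t^2 * 76 = 304  =>  t = sqrt(4)
Maximum = 6*6t + 2*2t + 6*6t = 76*sqrt(4) = 152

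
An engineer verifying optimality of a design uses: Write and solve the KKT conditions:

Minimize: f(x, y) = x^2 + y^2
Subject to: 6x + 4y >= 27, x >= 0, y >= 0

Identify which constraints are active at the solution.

KKT conditions for min x^2 + y^2 s.t. 6x + 4y >= 27, x >= 0, y >= 0:
Stationarity: 2x = mu*6 + mu_x, 2y = mu*4 + mu_y, with mu, mu_x, mu_y >= 0
Complementary slackness: mu*(6x + 4y - 27) = 0, mu_x*x = 0, mu_y*y = 0
(0, 0) is infeasible (6*0 + 4*0 < 27), so if mu = 0 stationarity would force x = mu_x/2 >= 0, y = mu_y/2 >= 0 with mu_x*x = mu_y*y = 0, i.e. x = y = 0: contradiction. Hence mu > 0 and 6x + 4y = 27 is active.
Try x > 0, y > 0 (so mu_x = mu_y = 0): x = 6*mu/2, y = 4*mu/2
Substitute: 6*(6*mu/2) + 4*(4*mu/2) = 27
  mu*52/2 = 27 => mu = 27/26
x* = 81/26 > 0, y* = 27/13 > 0, consistent with mu_x = mu_y = 0.
f is convex and the constraints are linear, so this KKT point is the global minimum.
f* = 729/52
Active constraints: 6x + 4y >= 27 (holds with equality, mu = 27/26 > 0); x >= 0 and y >= 0 are inactive (mu_x = mu_y = 0).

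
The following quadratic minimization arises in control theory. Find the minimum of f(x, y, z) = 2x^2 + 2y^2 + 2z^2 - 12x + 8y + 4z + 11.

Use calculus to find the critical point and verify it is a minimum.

f(x,y,z) = 2x^2 + 2y^2 + 2z^2 - 12x + 8y + 4z + 11
df/dx = 4x + (-12) = 0 => x = 3
df/dy = 4y + (8) = 0 => y = -2
df/dz = 4z + (4) = 0 => z = -1
f(3,-2,-1) = 2*(3)^2 + 2*(-2)^2 + 2*(-1)^2 + -12*(3) + 8*(-2) + 4*(-1) + 11 = -17
Hessian is diagonal with entries 4, 4, 4 > 0, confirmed minimum.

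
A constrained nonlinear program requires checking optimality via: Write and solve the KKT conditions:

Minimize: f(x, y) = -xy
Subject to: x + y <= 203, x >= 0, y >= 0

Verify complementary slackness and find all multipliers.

Problem: min -xy s.t. x + y <= 203 (multiplier lambda), x >= 0 (mu_x), y >= 0 (mu_y)
KKT stationarity: -y + lambda - mu_x = 0, -x + lambda - mu_y = 0, with lambda, mu_x, mu_y >= 0
Complementary slackness: lambda*(x + y - 203) = 0, mu_x*x = 0, mu_y*y = 0
If lambda = 0: y = -mu_x <= 0 and x = -mu_y <= 0 force x = y = 0 with f = 0; but x = y = 203/2 is feasible with f = -41209/4 < 0, so this is not the minimum. Hence lambda > 0 and x + y = 203.
Try x > 0, y > 0 (so mu_x = mu_y = 0): y = lambda, x = lambda => x = y = lambda
x + y = 203 => 2*lambda = 203 => lambda = 203/2
x* = y* = 203/2 > 0, consistent with mu_x = mu_y = 0.
(Any feasible point with x = 0 or y = 0 has f = 0 > -41209/4, so the minimum is not on those boundaries.)
min(-xy) = -41209/4 (i.e. max xy = 41209/4)
Multipliers: lambda = 203/2, mu_x = 0, mu_y = 0
Complementary slackness: lambda*(x + y - 203) = 203/2*(203/2 + 203/2 - 203) = 0, mu_x*x = 0*203/2 = 0, mu_y*y = 0*203/2 = 0. Satisfied.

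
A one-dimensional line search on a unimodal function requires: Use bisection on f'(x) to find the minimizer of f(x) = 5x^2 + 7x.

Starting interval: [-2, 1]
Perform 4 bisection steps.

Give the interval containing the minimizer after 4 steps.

Finding critical point of f(x) = 5x^2 + 7x using bisection on f'(x) = 10x + 7.
f'(x) = 0 when x = -7/10.
Starting interval: [-2, 1]
Step 1: mid = -1/2, f'(mid) = 2, new interval = [-2, -1/2]
Step 2: mid = -5/4, f'(mid) = -11/2, new interval = [-5/4, -1/2]
Step 3: mid = -7/8, f'(mid) = -7/4, new interval = [-7/8, -1/2]
Step 4: mid = -11/16, f'(mid) = 1/8, new interval = [-7/8, -11/16]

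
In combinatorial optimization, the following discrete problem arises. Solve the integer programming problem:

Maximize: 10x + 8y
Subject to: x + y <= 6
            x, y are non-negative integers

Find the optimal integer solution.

Objective: 10x + 8y, constraint: x + y <= 6
Coefficient of x is 10 >= coefficient of y is 8, so allocate the entire budget to x.
Optimal: x = 6, y = 0, value = 60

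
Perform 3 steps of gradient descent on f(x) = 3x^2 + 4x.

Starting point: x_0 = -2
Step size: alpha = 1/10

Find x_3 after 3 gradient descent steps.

f(x) = 3x^2 + 4x, f'(x) = 6x + (4)
Step 1: f'(-2) = -8, x_1 = -2 - 1/10 * -8 = -6/5
Step 2: f'(-6/5) = -16/5, x_2 = -6/5 - 1/10 * -16/5 = -22/25
Step 3: f'(-22/25) = -32/25, x_3 = -22/25 - 1/10 * -32/25 = -94/125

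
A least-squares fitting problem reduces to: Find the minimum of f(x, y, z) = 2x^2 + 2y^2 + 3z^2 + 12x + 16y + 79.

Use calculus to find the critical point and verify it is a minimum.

f(x,y,z) = 2x^2 + 2y^2 + 3z^2 + 12x + 16y + 79
df/dx = 4x + (12) = 0 => x = -3
df/dy = 4y + (16) = 0 => y = -4
df/dz = 6z + (0) = 0 => z = 0
f(-3,-4,0) = 2*(-3)^2 + 2*(-4)^2 + 3*(0)^2 + 12*(-3) + 16*(-4) + 79 = 29
Hessian is diagonal with entries 4, 4, 6 > 0, confirmed minimum.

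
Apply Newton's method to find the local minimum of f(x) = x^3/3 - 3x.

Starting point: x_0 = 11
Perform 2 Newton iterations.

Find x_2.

f(x) = x^3/3 - 3x
f'(x) = x^2 - 3, f''(x) = 2x
Newton update: x_{n+1} = x_n - (x_n^2 - 3)/(2*x_n)
Step 1: x_0 = 11, f'=118, f''=22, x_1 = 62/11
Step 2: x_1 = 62/11, f'=3481/121, f''=124/11, x_2 = 4207/1364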